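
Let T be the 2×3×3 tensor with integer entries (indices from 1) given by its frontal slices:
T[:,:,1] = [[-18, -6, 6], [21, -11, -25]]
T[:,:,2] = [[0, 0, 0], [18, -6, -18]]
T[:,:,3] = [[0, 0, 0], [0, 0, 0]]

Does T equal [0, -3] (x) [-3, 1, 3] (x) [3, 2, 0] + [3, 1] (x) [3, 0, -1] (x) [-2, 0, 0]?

Reconstruct entry (1,2,1) from the claimed factors: Σₗ aₗ[1]bₗ[2]cₗ[1] = (0)·(1)·(3) + (3)·(0)·(-2) = 0, but T[1,2,1] = -6. The claim is false.

No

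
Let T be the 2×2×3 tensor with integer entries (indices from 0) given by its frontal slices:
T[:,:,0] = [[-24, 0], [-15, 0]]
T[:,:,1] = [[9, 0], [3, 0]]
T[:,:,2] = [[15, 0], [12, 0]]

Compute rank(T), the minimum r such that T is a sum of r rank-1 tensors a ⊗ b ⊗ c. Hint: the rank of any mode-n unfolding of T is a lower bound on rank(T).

2

Lower bound: in the mode-3 unfolding of T (rows indexed by k, columns by (i,j)) the 2×2 minor on rows k ∈ {0, 1}, columns (i,j) ∈ {(0,0), (1,0)} is det [[-24, -15], [9, 3]] = 63 ≠ 0, so that unfolding has rank ≥ 2 and hence rank(T) ≥ 2 (CP rank is at least every unfolding rank, though it can be larger).
Upper bound: T[:,j,:] = b[j]·M for every slice, with b = [1, 0] and M = [[-24, 9, 15], [-15, 3, 12]] (rows i, columns k).
Splitting M by its rows (i = 0, 1), M = [1, 0][-24, 9, 15]ᵀ + [0, 1][-15, 3, 12]ᵀ.
Hence T = [1, 0] ⊗ [1, 0] ⊗ [-24, 9, 15] + [0, 1] ⊗ [1, 0] ⊗ [-15, 3, 12], so rank(T) ≤ 2.
These bounds meet, so rank(T) = 2.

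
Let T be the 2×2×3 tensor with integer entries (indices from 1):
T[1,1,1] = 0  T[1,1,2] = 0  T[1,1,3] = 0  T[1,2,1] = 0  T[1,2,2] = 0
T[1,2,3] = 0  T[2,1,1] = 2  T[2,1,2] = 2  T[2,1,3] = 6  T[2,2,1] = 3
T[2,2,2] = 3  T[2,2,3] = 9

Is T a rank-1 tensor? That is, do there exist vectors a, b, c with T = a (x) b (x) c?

If T = a (x) b (x) c then every fibre of T is a multiple of the corresponding factor, so read the factors off the fibres through the nonzero entry T[2,1,1] = 2.
The mode-1 fibre T[:,1,1] = [0, 2] gives a = [0, 1] (primitive direction); the mode-2 fibre T[2,:,1] = [2, 3] gives b = [2, 3]; then c[k] = T[2,1,k] / (a[2]·b[1]) = [2, 2, 6] / 2 = [1, 1, 3].
Expanding [0, 1] (x) [2, 3] (x) [1, 1, 3] reproduces all 12 entries of T, so T = [0, 1] (x) [2, 3] (x) [1, 1, 3] and rank(T) ≤ 1.
Equivalently every frontal slice T[:,:,k] is c[k] times the rank-1 matrix [0, 1] (x) [2, 3]. So T has rank 1 (it is nonzero).

Yes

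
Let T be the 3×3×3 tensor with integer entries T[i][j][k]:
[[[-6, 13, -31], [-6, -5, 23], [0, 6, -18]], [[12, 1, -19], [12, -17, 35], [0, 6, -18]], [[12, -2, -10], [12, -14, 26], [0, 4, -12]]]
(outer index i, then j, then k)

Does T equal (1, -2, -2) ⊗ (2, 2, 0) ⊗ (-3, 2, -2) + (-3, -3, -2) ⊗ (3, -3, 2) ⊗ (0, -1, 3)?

Yes

Reconstruct entrywise from the claimed factors. For example, T[0,2,1] = 6 and Σₗ aₗ[0]bₗ[2]cₗ[1] = (1)·(0)·(2) + (-3)·(2)·(-1) = 6; checking all 27 entries, every one matches. The claim holds.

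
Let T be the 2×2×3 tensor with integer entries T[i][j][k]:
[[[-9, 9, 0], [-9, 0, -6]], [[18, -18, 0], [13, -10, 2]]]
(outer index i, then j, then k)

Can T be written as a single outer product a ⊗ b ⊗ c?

No

The mode-3 unfolding of T (rows indexed by k, columns by (i,j) = (0,0), (0,1), (1,0), (1,1)) is [[-9, -9, 18, 13], [9, 0, -18, -10], [0, -6, 0, 2]].
There the 2×2 minor on rows k ∈ {0, 1}, columns (i,j) ∈ {(0,0), (0,1)} is det [[-9, -9], [9, 0]] = 81 ≠ 0, so this unfolding has rank ≥ 2; CP rank is at least every unfolding rank, so rank(T) ≥ 2.
In particular rank(T) ≥ 2 > 1, so T is not rank-1.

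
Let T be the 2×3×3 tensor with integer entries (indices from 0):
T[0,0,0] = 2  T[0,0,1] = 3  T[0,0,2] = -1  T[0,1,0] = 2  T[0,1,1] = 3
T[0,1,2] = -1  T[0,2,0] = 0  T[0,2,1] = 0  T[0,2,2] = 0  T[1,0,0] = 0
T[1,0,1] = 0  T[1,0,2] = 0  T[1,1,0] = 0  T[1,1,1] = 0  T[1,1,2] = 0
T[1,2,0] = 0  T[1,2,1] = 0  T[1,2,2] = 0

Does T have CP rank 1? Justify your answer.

If T = a ⊗ b ⊗ c then every fibre of T is a multiple of the corresponding factor, so read the factors off the fibres through the nonzero entry T[0,0,0] = 2.
The mode-1 fibre T[:,0,0] = [2, 0] gives a = [1, 0] (primitive direction); the mode-2 fibre T[0,:,0] = [2, 2, 0] gives b = [1, 1, 0]; then c[k] = T[0,0,k] / (a[0]·b[0]) = [2, 3, -1] / 1 = [2, 3, -1].
Expanding [1, 0] ⊗ [1, 1, 0] ⊗ [2, 3, -1] reproduces all 18 entries of T, so T = [1, 0] ⊗ [1, 1, 0] ⊗ [2, 3, -1] and rank(T) ≤ 1.
Equivalently every frontal slice T[:,:,k] is c[k] times the rank-1 matrix [1, 0] ⊗ [1, 1, 0]. So T has rank 1 (it is nonzero).

Yes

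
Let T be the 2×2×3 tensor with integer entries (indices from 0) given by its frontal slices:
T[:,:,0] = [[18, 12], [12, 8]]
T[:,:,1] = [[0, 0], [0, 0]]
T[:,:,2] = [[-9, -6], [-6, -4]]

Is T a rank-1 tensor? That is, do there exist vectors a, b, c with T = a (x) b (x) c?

Yes

If T = a (x) b (x) c then every fibre of T is a multiple of the corresponding factor, so read the factors off the fibres through the nonzero entry T[0,0,0] = 18.
The mode-1 fibre T[:,0,0] = [18, 12] gives a = [3, 2] (primitive direction); the mode-2 fibre T[0,:,0] = [18, 12] gives b = [3, 2]; then c[k] = T[0,0,k] / (a[0]·b[0]) = [18, 0, -9] / 9 = [2, 0, -1].
Expanding [3, 2] (x) [3, 2] (x) [2, 0, -1] reproduces all 12 entries of T, so T = [3, 2] (x) [3, 2] (x) [2, 0, -1] and rank(T) ≤ 1.
Equivalently every frontal slice T[:,:,k] is c[k] times the rank-1 matrix [3, 2] (x) [3, 2]. So T has rank 1 (it is nonzero).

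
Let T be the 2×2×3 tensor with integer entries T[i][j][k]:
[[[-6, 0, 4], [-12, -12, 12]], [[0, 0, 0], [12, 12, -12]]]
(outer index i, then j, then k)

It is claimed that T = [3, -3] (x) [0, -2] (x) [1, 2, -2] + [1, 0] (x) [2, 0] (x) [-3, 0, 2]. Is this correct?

No

Reconstruct entry (0,1,0) from the claimed factors: Σₗ aₗ[0]bₗ[1]cₗ[0] = (3)·(-2)·(1) + (1)·(0)·(-3) = -6, but T[0,1,0] = -12. The claim is false.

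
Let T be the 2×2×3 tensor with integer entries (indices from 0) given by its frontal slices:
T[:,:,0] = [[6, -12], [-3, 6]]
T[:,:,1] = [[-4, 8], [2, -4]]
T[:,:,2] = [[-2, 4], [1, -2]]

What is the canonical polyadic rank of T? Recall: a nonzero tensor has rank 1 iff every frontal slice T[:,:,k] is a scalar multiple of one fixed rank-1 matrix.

Lower bound: T ≠ 0 (e.g. T[0,0,0] = 6), so rank(T) ≥ 1.
Upper bound: the mode-1 fibre T[:,0,0] = [6, -3] gives a = (2, -1) (primitive direction); the mode-2 fibre T[0,:,0] = [6, -12] gives b = (1, -2); then c[k] = T[0,0,k] / (a[0]·b[0]) = [6, -4, -2] / 2 = (3, -2, -1).
Expanding (2, -1) ⊗ (1, -2) ⊗ (3, -2, -1) reproduces all 12 entries of T, so T = (2, -1) ⊗ (1, -2) ⊗ (3, -2, -1) and rank(T) ≤ 1.
These bounds meet, so rank(T) = 1.

1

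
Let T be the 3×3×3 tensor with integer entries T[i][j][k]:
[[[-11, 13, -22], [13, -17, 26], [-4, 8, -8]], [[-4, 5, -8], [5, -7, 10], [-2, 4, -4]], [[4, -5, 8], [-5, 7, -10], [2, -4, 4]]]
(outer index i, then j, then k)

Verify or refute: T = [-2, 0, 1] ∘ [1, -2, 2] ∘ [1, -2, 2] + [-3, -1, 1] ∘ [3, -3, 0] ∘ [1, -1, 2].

Reconstruct entry (1,0,0) from the claimed factors: Σₗ aₗ[1]bₗ[0]cₗ[0] = (0)·(1)·(1) + (-1)·(3)·(1) = -3, but T[1,0,0] = -4. The claim is false.

No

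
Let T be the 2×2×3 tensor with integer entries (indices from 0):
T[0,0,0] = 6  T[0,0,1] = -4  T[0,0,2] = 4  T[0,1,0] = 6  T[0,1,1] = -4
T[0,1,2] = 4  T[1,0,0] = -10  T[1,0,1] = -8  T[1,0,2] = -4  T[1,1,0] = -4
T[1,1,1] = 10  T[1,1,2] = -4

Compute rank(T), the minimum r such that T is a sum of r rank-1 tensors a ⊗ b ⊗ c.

Lower bound: in the mode-3 unfolding of T (rows indexed by k, columns by (i,j)) the 2×2 minor on rows k ∈ {0, 1}, columns (i,j) ∈ {(0,0), (1,0)} is det [[6, -10], [-4, -8]] = -88 ≠ 0, so that unfolding has rank ≥ 2 and hence rank(T) ≥ 2 (CP rank is at least every unfolding rank, though it can be larger).
Upper bound: with S_k = T[:,:,k], the two rank-1 terms a₁b₁ᵀ, a₂b₂ᵀ are the rank-1 members of the pencil x·S₀ + y·S₁.
det(x·S₀ + y·S₁) is 36·x² + 84·xy − 72·y² = 12·(x + 3·y)(3·x − 2·y), vanishing at (x:y) = (3:-1) and (2:3).
M₁ = 3·S₀ − S₁ = [[22, 22], [-22, -22]] = 22·(1, -1)(1, 1)ᵀ and M₂ = 2·S₀ + 3·S₁ = [[0, 0], [-44, 22]] = (-22)·(0, 1)(2, -1)ᵀ, so take a₁ = (1, -1), b₁ = (1, 1), a₂ = (0, 1), b₂ = (2, -1).
Each slice is an integer combination of E₁ = a₁b₁ᵀ and E₂ = a₂b₂ᵀ: S₀ = 6·E₁ − 2·E₂, S₁ = −4·E₁ − 6·E₂, S₂ = 4·E₁; reading off coefficients, c₁ = (6, -4, 4) and c₂ = (-2, -6, 0).
Hence T = (1, -1) ⊗ (1, 1) ⊗ (6, -4, 4) + (0, 1) ⊗ (2, -1) ⊗ (-2, -6, 0), so rank(T) ≤ 2.
These bounds meet, so rank(T) = 2.

2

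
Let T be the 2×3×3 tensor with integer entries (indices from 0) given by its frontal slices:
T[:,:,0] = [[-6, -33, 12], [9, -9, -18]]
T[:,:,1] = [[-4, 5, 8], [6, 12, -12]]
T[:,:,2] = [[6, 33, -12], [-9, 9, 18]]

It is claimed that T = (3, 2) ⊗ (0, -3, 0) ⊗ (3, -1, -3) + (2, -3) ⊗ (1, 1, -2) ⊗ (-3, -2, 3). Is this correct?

Reconstruct entrywise from the claimed factors. For example, T[0,2,2] = -12 and Σₗ aₗ[0]bₗ[2]cₗ[2] = (3)·(0)·(-3) + (2)·(-2)·(3) = -12; checking all 18 entries, every one matches. The claim holds.

Yes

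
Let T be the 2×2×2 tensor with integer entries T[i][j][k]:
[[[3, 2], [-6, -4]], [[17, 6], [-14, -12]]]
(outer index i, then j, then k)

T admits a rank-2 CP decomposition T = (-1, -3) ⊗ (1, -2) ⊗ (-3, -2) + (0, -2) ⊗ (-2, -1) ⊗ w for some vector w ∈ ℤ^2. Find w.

w = (2, 0)

Subtract the known terms from T to get the rank-1 residual R = (0, -2) ⊗ (-2, -1) ⊗ w, so R[i,j,k] = a[i]·b[j]·w[k]. Pick indices with nonzero a[1]·b[0] = (-2)·(-2) = 4. Only the fibre through (1,0,·) is needed: R[1,0,:] = T[1,0,:] − Σₗ aₗ[1]bₗ[0]cₗ = [17, 6] − (-3)·(1)·(-3, -2) = [8, 0]. Then w[k] = R[1,0,k] / 4 for each k, giving w = [8, 0] / 4 = (2, 0).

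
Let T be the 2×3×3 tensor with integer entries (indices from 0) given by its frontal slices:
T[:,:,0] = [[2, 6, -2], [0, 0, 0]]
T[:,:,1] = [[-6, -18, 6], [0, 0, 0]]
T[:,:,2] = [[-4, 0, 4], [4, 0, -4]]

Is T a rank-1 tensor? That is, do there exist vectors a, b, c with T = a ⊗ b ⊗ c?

No

The mode-1 unfolding of T (rows indexed by i, columns by (j,k) = (0,0), (0,1), (0,2), (1,0), (1,1), (1,2), (2,0), (2,1), (2,2)) is [[2, -6, -4, 6, -18, 0, -2, 6, 4], [0, 0, 4, 0, 0, 0, 0, 0, -4]].
There the 2×2 minor on rows i ∈ {0, 1}, columns (j,k) ∈ {(0,0), (0,2)} is det [[2, -4], [0, 4]] = 8 ≠ 0, so this unfolding has rank ≥ 2; CP rank is at least every unfolding rank, so rank(T) ≥ 2.
In particular rank(T) ≥ 2 > 1, so T is not rank-1.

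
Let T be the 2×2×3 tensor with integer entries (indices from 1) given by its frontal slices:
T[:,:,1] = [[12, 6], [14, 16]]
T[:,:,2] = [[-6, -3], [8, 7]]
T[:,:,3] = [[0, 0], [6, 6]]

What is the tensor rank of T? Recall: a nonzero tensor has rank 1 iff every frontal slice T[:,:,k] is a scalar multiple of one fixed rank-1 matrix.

2

Lower bound: the mode-2 unfolding of T (rows indexed by j, columns by (i,k) = (1,1), (1,2), (1,3), (2,1), (2,2), (2,3)) is [[12, -6, 0, 14, 8, 6], [6, -3, 0, 16, 7, 6]].
There the 2×2 minor on rows j ∈ {1, 2}, columns (i,k) ∈ {(1,1), (2,1)} is det [[12, 14], [6, 16]] = 108 ≠ 0, so this unfolding has rank ≥ 2; CP rank is at least every unfolding rank, so rank(T) ≥ 2. (Unfolding ranks only ever bound the CP rank from below — rank(T) can be strictly larger than all of them — so the matching upper bound has to come from an explicit 2-term decomposition.)
Upper bound — finding two terms. Write S_k = T[:,:,k] for the frontal slices: S₁ = [[12, 6], [14, 16]], S₂ = [[-6, -3], [8, 7]], S₃ = [[0, 0], [6, 6]].
If T = a₁ (x) b₁ (x) c₁ + a₂ (x) b₂ (x) c₂ then each S_k = c₁[k]·a₁b₁ᵀ + c₂[k]·a₂b₂ᵀ. S₁ and S₂ are linearly independent, so a₁b₁ᵀ and a₂b₂ᵀ must span the same plane of matrices: they are the rank-1 matrices of the form x·S₁ + y·S₂.
det(x·S₁ + y·S₂) is 108·x² − 18·xy − 18·y² = 18·(2·x − y)(3·x + y), vanishing at (x:y) = (1:2) and (1:-3).
M₁ = S₁ + 2·S₂ = [[0, 0], [30, 30]] = 30·[0, 1][1, 1]ᵀ and M₂ = S₁ − 3·S₂ = [[30, 15], [-10, -5]] = 5·[3, -1][2, 1]ᵀ, so take a₁ = [0, 1], b₁ = [1, 1], a₂ = [3, -1], b₂ = [2, 1].
Each slice is an integer combination of E₁ = a₁b₁ᵀ and E₂ = a₂b₂ᵀ: S₁ = 18·E₁ + 2·E₂, S₂ = 6·E₁ − E₂, S₃ = 6·E₁; reading off coefficients, c₁ = [18, 6, 6] and c₂ = [2, -1, 0].
Hence T = [0, 1] (x) [1, 1] (x) [18, 6, 6] + [3, -1] (x) [2, 1] (x) [2, -1, 0], so rank(T) ≤ 2.
These bounds meet, so rank(T) = 2.
Check entry T[2,1,3] = 6: (1)·(1)·(6) + (-1)·(2)·(0) = 6.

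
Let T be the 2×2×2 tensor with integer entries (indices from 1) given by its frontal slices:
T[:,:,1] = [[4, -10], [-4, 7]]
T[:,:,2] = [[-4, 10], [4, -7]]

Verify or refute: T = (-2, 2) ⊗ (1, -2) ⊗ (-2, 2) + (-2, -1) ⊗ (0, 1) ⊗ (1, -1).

Reconstruct entrywise from the claimed factors. For example, T[2,1,1] = -4 and Σₗ aₗ[2]bₗ[1]cₗ[1] = (2)·(1)·(-2) + (-1)·(0)·(1) = -4; checking all 8 entries, every one matches. The claim holds.

Yes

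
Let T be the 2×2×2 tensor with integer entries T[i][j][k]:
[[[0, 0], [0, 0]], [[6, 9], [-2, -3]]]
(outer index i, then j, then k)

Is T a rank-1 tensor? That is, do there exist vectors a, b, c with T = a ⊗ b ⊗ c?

Yes

If T = a ⊗ b ⊗ c then every fibre of T is a multiple of the corresponding factor, so read the factors off the fibres through the nonzero entry T[1,0,0] = 6.
The mode-1 fibre T[:,0,0] = [0, 6] gives a = [0, 1] (primitive direction); the mode-2 fibre T[1,:,0] = [6, -2] gives b = [3, -1]; then c[k] = T[1,0,k] / (a[1]·b[0]) = [6, 9] / 3 = [2, 3].
Expanding [0, 1] ⊗ [3, -1] ⊗ [2, 3] reproduces all 8 entries of T, so T = [0, 1] ⊗ [3, -1] ⊗ [2, 3] and rank(T) ≤ 1.
Equivalently every frontal slice T[:,:,k] is c[k] times the rank-1 matrix [0, 1] ⊗ [3, -1]. So T has rank 1 (it is nonzero).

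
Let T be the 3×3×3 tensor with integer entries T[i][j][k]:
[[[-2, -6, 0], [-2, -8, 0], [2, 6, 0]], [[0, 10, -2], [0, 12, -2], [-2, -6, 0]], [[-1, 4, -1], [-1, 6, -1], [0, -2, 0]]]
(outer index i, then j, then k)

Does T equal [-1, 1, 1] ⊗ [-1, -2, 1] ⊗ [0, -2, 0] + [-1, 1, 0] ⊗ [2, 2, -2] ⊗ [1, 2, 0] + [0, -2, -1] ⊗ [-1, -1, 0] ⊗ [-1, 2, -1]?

Reconstruct entrywise from the claimed factors. For example, T[2,2,1] = -2 and Σₗ aₗ[2]bₗ[2]cₗ[1] = (1)·(1)·(-2) + (0)·(-2)·(2) + (-1)·(0)·(2) = -2; checking all 27 entries, every one matches. The claim holds.

Yes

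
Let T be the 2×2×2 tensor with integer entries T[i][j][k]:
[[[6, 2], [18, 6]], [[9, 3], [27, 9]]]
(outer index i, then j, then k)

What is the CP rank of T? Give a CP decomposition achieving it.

Lower bound: T ≠ 0 (e.g. T[0,0,0] = 6), so rank(T) ≥ 1.
Upper bound: if T = a (x) b (x) c then every fibre of T is a multiple of the corresponding factor, so read the factors off the fibres through the nonzero entry T[0,0,0] = 6.
The mode-1 fibre T[:,0,0] = [6, 9] gives a = [2, 3] (primitive direction); the mode-2 fibre T[0,:,0] = [6, 18] gives b = [1, 3]; then c[k] = T[0,0,k] / (a[0]·b[0]) = [6, 2] / 2 = [3, 1].
Expanding [2, 3] (x) [1, 3] (x) [3, 1] reproduces all 8 entries of T, so T = [2, 3] (x) [1, 3] (x) [3, 1] and rank(T) ≤ 1.
These bounds meet, so rank(T) = 1.

rank(T) = 1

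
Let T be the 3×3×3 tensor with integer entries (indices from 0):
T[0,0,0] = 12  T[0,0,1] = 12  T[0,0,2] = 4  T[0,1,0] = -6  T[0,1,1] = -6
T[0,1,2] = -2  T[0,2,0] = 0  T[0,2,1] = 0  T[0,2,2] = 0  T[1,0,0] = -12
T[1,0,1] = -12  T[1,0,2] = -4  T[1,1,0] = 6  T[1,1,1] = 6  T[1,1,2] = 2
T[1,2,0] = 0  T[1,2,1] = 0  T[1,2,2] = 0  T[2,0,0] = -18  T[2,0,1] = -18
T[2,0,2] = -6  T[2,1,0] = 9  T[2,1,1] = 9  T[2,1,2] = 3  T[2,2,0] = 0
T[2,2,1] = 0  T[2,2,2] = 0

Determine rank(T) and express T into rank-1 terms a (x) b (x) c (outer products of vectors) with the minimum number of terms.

rank(T) = 1

Lower bound: T ≠ 0 (e.g. T[0,0,0] = 12), so rank(T) ≥ 1.
Upper bound: if T = a (x) b (x) c then every fibre of T is a multiple of the corresponding factor, so read the factors off the fibres through the nonzero entry T[0,0,0] = 12.
The mode-1 fibre T[:,0,0] = [12, -12, -18] gives a = [2, -2, -3] (primitive direction); the mode-2 fibre T[0,:,0] = [12, -6, 0] gives b = [2, -1, 0]; then c[k] = T[0,0,k] / (a[0]·b[0]) = [12, 12, 4] / 4 = [3, 3, 1].
Expanding [2, -2, -3] (x) [2, -1, 0] (x) [3, 3, 1] reproduces all 27 entries of T, so T = [2, -2, -3] (x) [2, -1, 0] (x) [3, 3, 1] and rank(T) ≤ 1.
These bounds meet, so rank(T) = 1.
Check entry T[2,0,0] = -18: (-3)·(2)·(3) = -18.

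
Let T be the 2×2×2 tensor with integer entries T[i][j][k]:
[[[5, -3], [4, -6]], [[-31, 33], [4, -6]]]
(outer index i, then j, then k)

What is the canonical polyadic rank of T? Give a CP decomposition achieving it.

Lower bound: the mode-1 unfolding of T (rows indexed by i, columns by (j,k) = (0,0), (0,1), (1,0), (1,1)) is [[5, -3, 4, -6], [-31, 33, 4, -6]].
There the 2×2 minor on rows i ∈ {0, 1}, columns (j,k) ∈ {(0,0), (0,1)} is det [[5, -3], [-31, 33]] = 72 ≠ 0, so this unfolding has rank ≥ 2; CP rank is at least every unfolding rank, so rank(T) ≥ 2. (Unfolding ranks only ever bound the CP rank from below — rank(T) can be strictly larger than all of them — so the matching upper bound has to come from an explicit 2-term decomposition.)
Upper bound — finding two terms. Write S_k = T[:,:,k] for the frontal slices: S₀ = [[5, 4], [-31, 4]], S₁ = [[-3, -6], [33, -6]].
If T = a₁ ∘ b₁ ∘ c₁ + a₂ ∘ b₂ ∘ c₂ then each S_k = c₁[k]·a₁b₁ᵀ + c₂[k]·a₂b₂ᵀ. S₀ and S₁ are linearly independent, so a₁b₁ᵀ and a₂b₂ᵀ must span the same plane of matrices: they are the rank-1 matrices of the form x·S₀ + y·S₁.
det(x·S₀ + y·S₁) is 144·x² − 360·xy + 216·y² = 72·(2·x − 3·y)(x − y), vanishing at (x:y) = (3:2) and (1:1).
M₁ = 3·S₀ + 2·S₁ = [[9, 0], [-27, 0]] = 9·[1, -3][1, 0]ᵀ and M₂ = S₀ + S₁ = [[2, -2], [2, -2]] = 2·[1, 1][1, -1]ᵀ, so take a₁ = [1, -3], b₁ = [1, 0], a₂ = [1, 1], b₂ = [1, -1].
Each slice is an integer combination of E₁ = a₁b₁ᵀ and E₂ = a₂b₂ᵀ: S₀ = 9·E₁ − 4·E₂, S₁ = −9·E₁ + 6·E₂; reading off coefficients, c₁ = [9, -9] and c₂ = [-4, 6].
Hence T = [1, -3] ∘ [1, 0] ∘ [9, -9] + [1, 1] ∘ [1, -1] ∘ [-4, 6], so rank(T) ≤ 2.
These bounds meet, so rank(T) = 2.

rank(T) = 2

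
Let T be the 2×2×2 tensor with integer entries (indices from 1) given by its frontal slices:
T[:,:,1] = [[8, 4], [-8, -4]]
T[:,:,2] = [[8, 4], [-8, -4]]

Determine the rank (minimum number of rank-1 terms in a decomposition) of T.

Lower bound: T ≠ 0 (e.g. T[1,1,1] = 8), so rank(T) ≥ 1.
Upper bound: if T = a ⊗ b ⊗ c then every fibre of T is a multiple of the corresponding factor, so read the factors off the fibres through the nonzero entry T[1,1,1] = 8.
The mode-1 fibre T[:,1,1] = [8, -8] gives a = [1, -1] (primitive direction); the mode-2 fibre T[1,:,1] = [8, 4] gives b = [2, 1]; then c[k] = T[1,1,k] / (a[1]·b[1]) = [8, 8] / 2 = [4, 4].
Expanding [1, -1] ⊗ [2, 1] ⊗ [4, 4] reproduces all 8 entries of T, so T = [1, -1] ⊗ [2, 1] ⊗ [4, 4] and rank(T) ≤ 1.
These bounds meet, so rank(T) = 1.
Check entry T[2,1,2] = -8: (-1)·(2)·(4) = -8.

1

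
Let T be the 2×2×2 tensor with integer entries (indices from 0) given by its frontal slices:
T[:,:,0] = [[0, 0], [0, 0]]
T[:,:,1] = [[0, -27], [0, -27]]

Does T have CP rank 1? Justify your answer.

Yes

If T = a ⊗ b ⊗ c then every fibre of T is a multiple of the corresponding factor, so read the factors off the fibres through the nonzero entry T[0,1,1] = -27.
The mode-1 fibre T[:,1,1] = [-27, -27] gives a = [1, 1] (primitive direction); the mode-2 fibre T[0,:,1] = [0, -27] gives b = [0, 1]; then c[k] = T[0,1,k] / (a[0]·b[1]) = [0, -27] / 1 = [0, -27].
Expanding [1, 1] ⊗ [0, 1] ⊗ [0, -27] reproduces all 8 entries of T, so T = [1, 1] ⊗ [0, 1] ⊗ [0, -27] and rank(T) ≤ 1.
Equivalently every frontal slice T[:,:,k] is c[k] times the rank-1 matrix [1, 1] ⊗ [0, 1]. So T has rank 1 (it is nonzero).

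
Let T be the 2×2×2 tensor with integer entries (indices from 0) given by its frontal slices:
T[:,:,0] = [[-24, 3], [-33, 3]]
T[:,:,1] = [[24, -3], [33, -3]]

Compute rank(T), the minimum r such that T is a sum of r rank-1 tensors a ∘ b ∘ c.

Lower bound: the mode-1 unfolding of T (rows indexed by i, columns by (j,k) = (0,0), (0,1), (1,0), (1,1)) is [[-24, 24, 3, -3], [-33, 33, 3, -3]].
There the 2×2 minor on rows i ∈ {0, 1}, columns (j,k) ∈ {(0,0), (1,0)} is det [[-24, 3], [-33, 3]] = 27 ≠ 0, so this unfolding has rank ≥ 2; CP rank is at least every unfolding rank, so rank(T) ≥ 2. (This is only a lower bound: in general the CP rank may exceed every unfolding rank, so we still need to exhibit 2 rank-1 terms summing to T.)
Upper bound — finding two terms. Every mode-3 slice of T is a multiple of one matrix: T[:,:,k] = c[k]·M with c = (1, -1) and M = [[-24, 3], [-33, 3]] (rows indexed by i, columns by j). So it suffices to write M as a sum of two rank-1 matrices.
Splitting M by its rows (i = 0, 1), M = (1, 0)(-24, 3)ᵀ + (0, 1)(-33, 3)ᵀ.
Hence T = (1, 0) ∘ (-24, 3) ∘ (1, -1) + (0, 1) ∘ (-33, 3) ∘ (1, -1), so rank(T) ≤ 2.
These bounds meet, so rank(T) = 2.

2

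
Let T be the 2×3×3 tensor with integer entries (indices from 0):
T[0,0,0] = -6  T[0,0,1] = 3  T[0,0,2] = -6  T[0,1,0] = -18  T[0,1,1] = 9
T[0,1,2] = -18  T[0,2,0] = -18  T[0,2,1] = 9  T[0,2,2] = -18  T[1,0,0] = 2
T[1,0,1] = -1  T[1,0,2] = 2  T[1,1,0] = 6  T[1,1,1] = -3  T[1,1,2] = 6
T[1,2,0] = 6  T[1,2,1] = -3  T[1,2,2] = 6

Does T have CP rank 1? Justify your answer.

If T = a ⊗ b ⊗ c then every fibre of T is a multiple of the corresponding factor, so read the factors off the fibres through the nonzero entry T[0,0,0] = -6.
The mode-1 fibre T[:,0,0] = [-6, 2] gives a = [3, -1] (primitive direction); the mode-2 fibre T[0,:,0] = [-6, -18, -18] gives b = [1, 3, 3]; then c[k] = T[0,0,k] / (a[0]·b[0]) = [-6, 3, -6] / 3 = [-2, 1, -2].
Expanding [3, -1] ⊗ [1, 3, 3] ⊗ [-2, 1, -2] reproduces all 18 entries of T, so T = [3, -1] ⊗ [1, 3, 3] ⊗ [-2, 1, -2] and rank(T) ≤ 1.
Equivalently every frontal slice T[:,:,k] is c[k] times the rank-1 matrix [3, -1] ⊗ [1, 3, 3]. So T has rank 1 (it is nonzero).

Yes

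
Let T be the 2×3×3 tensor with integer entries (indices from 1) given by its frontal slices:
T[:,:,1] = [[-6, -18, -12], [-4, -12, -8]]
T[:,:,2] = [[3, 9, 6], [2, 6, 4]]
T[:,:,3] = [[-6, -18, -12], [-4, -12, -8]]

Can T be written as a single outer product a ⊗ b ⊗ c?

The mode-1 fibre T[:,1,1] = [-6, -4] gives a = (3, 2) (primitive direction); the mode-2 fibre T[1,:,1] = [-6, -18, -12] gives b = (1, 3, 2); then c[k] = T[1,1,k] / (a[1]·b[1]) = [-6, 3, -6] / 3 = (-2, 1, -2).
Expanding (3, 2) ⊗ (1, 3, 2) ⊗ (-2, 1, -2) reproduces all 18 entries of T, so T = (3, 2) ⊗ (1, 3, 2) ⊗ (-2, 1, -2) and rank(T) ≤ 1.
Equivalently every frontal slice T[:,:,k] is c[k] times the rank-1 matrix (3, 2) ⊗ (1, 3, 2). So T has rank 1 (it is nonzero).

Yes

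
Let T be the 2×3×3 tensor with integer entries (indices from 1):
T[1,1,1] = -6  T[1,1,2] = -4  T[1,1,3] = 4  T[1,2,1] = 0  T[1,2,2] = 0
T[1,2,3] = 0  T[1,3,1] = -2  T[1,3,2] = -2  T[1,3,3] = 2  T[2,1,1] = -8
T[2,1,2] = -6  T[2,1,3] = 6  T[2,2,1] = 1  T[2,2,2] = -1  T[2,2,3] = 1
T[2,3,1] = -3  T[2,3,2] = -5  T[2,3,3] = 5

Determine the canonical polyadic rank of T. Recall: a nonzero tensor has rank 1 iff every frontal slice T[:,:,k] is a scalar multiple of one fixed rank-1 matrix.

Lower bound: in the mode-2 unfolding of T (rows indexed by j, columns by (i,k)) the 3×3 minor on rows j ∈ {1, 2, 3}, columns (i,k) ∈ {(1,1), (1,2), (2,1)} is det [[-6, -4, -8], [0, 0, 1], [-2, -2, -3]] = -4 ≠ 0, so that unfolding has rank ≥ 3 and hence rank(T) ≥ 3 (CP rank is at least every unfolding rank, though it can be larger).
Upper bound: T is a sum of 3 rank-1 terms, T = [0, 1] ⊗ [2, -1, -1] ⊗ [-1, 1, -1] + [1, -1] ⊗ [1, 0, 0] ⊗ [-2, 0, 0] + [1, 2] ⊗ [2, 0, 1] ⊗ [-2, -2, 2] (one valid choice — decompositions are not unique — normalised so each a, b is primitive with positive first nonzero entry; check it by expanding all entries), so rank(T) ≤ 3.
These bounds meet, so rank(T) = 3.

3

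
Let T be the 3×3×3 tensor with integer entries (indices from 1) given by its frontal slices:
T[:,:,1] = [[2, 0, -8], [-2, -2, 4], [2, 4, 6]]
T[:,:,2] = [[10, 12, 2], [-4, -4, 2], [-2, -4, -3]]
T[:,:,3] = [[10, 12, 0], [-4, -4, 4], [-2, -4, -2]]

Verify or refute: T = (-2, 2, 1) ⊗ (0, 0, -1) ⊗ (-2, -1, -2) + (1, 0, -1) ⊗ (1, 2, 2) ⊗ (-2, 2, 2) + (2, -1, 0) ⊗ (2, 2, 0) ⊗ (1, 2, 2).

Yes

Reconstruct entrywise from the claimed factors. For example, T[1,3,2] = 2 and Σₗ aₗ[1]bₗ[3]cₗ[2] = (-2)·(-1)·(-1) + (1)·(2)·(2) + (2)·(0)·(2) = 2; checking all 27 entries, every one matches. The claim holds.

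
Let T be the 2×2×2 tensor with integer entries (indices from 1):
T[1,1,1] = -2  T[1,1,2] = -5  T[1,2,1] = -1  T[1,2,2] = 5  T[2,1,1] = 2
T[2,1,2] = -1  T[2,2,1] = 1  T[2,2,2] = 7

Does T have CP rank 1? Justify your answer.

No

The mode-1 unfolding of T (rows indexed by i, columns by (j,k) = (1,1), (1,2), (2,1), (2,2)) is [[-2, -5, -1, 5], [2, -1, 1, 7]].
There the 2×2 minor on rows i ∈ {1, 2}, columns (j,k) ∈ {(1,1), (1,2)} is det [[-2, -5], [2, -1]] = 12 ≠ 0, so this unfolding has rank ≥ 2; CP rank is at least every unfolding rank, so rank(T) ≥ 2.
In particular rank(T) ≥ 2 > 1, so T is not rank-1.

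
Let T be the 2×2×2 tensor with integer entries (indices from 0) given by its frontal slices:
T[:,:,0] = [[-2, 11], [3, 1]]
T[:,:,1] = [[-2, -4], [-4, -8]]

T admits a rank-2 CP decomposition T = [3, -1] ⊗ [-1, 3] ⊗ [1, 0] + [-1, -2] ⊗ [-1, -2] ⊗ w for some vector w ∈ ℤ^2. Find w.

Subtract the known terms from T to get the rank-1 residual R = [-1, -2] ⊗ [-1, -2] ⊗ w, so R[i,j,k] = a[i]·b[j]·w[k]. Pick indices with nonzero a[0]·b[0] = (-1)·(-1) = 1. Only the fibre through (0,0,·) is needed: R[0,0,:] = T[0,0,:] − Σₗ aₗ[0]bₗ[0]cₗ = [-2, -2] − (3)·(-1)·[1, 0] = [1, -2]. Then w[k] = R[0,0,k] / 1 for each k, giving w = [1, -2] / 1 = [1, -2].

w = [1, -2]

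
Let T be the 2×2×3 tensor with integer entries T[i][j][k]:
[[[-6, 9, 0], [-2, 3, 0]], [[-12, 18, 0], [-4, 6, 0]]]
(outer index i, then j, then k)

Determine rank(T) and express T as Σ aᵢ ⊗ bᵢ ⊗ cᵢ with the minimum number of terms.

Lower bound: T ≠ 0 (e.g. T[0,0,0] = -6), so rank(T) ≥ 1.
Upper bound: if T = a ⊗ b ⊗ c then every fibre of T is a multiple of the corresponding factor, so read the factors off the fibres through the nonzero entry T[0,0,0] = -6.
The mode-1 fibre T[:,0,0] = [-6, -12] gives a = (1, 2) (primitive direction); the mode-2 fibre T[0,:,0] = [-6, -2] gives b = (3, 1); then c[k] = T[0,0,k] / (a[0]·b[0]) = [-6, 9, 0] / 3 = (-2, 3, 0).
Expanding (1, 2) ⊗ (3, 1) ⊗ (-2, 3, 0) reproduces all 12 entries of T, so T = (1, 2) ⊗ (3, 1) ⊗ (-2, 3, 0) and rank(T) ≤ 1.
These bounds meet, so rank(T) = 1.

rank(T) = 1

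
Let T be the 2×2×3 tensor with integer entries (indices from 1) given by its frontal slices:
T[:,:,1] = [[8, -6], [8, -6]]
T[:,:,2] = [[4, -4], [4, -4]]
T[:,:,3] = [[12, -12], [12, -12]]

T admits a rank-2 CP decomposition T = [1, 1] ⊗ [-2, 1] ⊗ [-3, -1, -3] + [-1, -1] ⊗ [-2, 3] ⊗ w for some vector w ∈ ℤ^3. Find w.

w = [1, 1, 3]

Subtract the known terms from T to get the rank-1 residual R = [-1, -1] ⊗ [-2, 3] ⊗ w, so R[i,j,k] = a[i]·b[j]·w[k]. Pick indices with nonzero a[1]·b[1] = (-1)·(-2) = 2. Only the fibre through (1,1,·) is needed: R[1,1,:] = T[1,1,:] − Σₗ aₗ[1]bₗ[1]cₗ = [8, 4, 12] − (1)·(-2)·[-3, -1, -3] = [2, 2, 6]. Then w[k] = R[1,1,k] / 2 for each k, giving w = [2, 2, 6] / 2 = [1, 1, 3].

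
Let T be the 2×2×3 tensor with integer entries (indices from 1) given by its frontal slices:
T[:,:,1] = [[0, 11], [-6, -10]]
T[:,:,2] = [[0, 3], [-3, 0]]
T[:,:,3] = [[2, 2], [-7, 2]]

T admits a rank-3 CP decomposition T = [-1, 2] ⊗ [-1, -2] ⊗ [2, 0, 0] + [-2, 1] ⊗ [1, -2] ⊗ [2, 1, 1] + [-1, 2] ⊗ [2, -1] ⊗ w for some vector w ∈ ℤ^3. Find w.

Subtract the known terms from T to get the rank-1 residual R = [-1, 2] ⊗ [2, -1] ⊗ w, so R[i,j,k] = a[i]·b[j]·w[k]. Pick indices with nonzero a[1]·b[1] = (-1)·(2) = -2. Only the fibre through (1,1,·) is needed: R[1,1,:] = T[1,1,:] − Σₗ aₗ[1]bₗ[1]cₗ = [0, 0, 2] − (-1)·(-1)·[2, 0, 0] − (-2)·(1)·[2, 1, 1] = [2, 2, 4]. Then w[k] = R[1,1,k] / -2 for each k, giving w = [2, 2, 4] / -2 = [-1, -1, -2].

w = [-1, -1, -2]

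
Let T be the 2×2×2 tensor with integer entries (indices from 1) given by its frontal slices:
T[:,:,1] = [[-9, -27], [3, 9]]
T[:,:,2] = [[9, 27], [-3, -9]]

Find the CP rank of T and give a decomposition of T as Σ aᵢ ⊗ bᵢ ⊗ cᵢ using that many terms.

rank(T) = 1

Lower bound: T ≠ 0 (e.g. T[1,1,1] = -9), so rank(T) ≥ 1.
Upper bound: if T = a ⊗ b ⊗ c then every fibre of T is a multiple of the corresponding factor, so read the factors off the fibres through the nonzero entry T[1,1,1] = -9.
The mode-1 fibre T[:,1,1] = [-9, 3] gives a = (3, -1) (primitive direction); the mode-2 fibre T[1,:,1] = [-9, -27] gives b = (1, 3); then c[k] = T[1,1,k] / (a[1]·b[1]) = [-9, 9] / 3 = (-3, 3).
Expanding (3, -1) ⊗ (1, 3) ⊗ (-3, 3) reproduces all 8 entries of T, so T = (3, -1) ⊗ (1, 3) ⊗ (-3, 3) and rank(T) ≤ 1.
These bounds meet, so rank(T) = 1.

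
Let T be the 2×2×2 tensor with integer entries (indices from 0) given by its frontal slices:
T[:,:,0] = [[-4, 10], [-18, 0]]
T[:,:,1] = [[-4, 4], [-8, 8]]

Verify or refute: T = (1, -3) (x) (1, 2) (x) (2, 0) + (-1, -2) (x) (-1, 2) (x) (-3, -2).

No

Reconstruct entry (0,0,0) from the claimed factors: Σₗ aₗ[0]bₗ[0]cₗ[0] = (1)·(1)·(2) + (-1)·(-1)·(-3) = -1, but T[0,0,0] = -4. The claim is false.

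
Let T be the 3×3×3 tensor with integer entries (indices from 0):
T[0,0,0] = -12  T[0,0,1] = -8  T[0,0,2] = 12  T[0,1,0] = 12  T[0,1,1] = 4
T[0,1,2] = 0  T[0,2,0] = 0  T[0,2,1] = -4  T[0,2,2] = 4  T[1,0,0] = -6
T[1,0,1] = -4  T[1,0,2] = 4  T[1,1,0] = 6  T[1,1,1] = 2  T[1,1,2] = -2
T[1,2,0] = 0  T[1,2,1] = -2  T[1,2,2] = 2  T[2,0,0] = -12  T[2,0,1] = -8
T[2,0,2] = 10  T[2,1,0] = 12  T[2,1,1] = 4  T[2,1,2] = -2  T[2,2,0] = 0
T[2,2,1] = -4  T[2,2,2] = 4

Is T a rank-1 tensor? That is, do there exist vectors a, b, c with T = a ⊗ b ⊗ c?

No

The mode-2 unfolding of T (rows indexed by j, columns by (i,k) = (0,0), (0,1), (0,2), (1,0), (1,1), (1,2), (2,0), (2,1), (2,2)) is [[-12, -8, 12, -6, -4, 4, -12, -8, 10], [12, 4, 0, 6, 2, -2, 12, 4, -2], [0, -4, 4, 0, -2, 2, 0, -4, 4]].
There the 3×3 minor on rows j ∈ {0, 1, 2}, columns (i,k) ∈ {(0,0), (0,1), (0,2)} is det [[-12, -8, 12], [12, 4, 0], [0, -4, 4]] = -384 ≠ 0, so this unfolding has rank ≥ 3; CP rank is at least every unfolding rank, so rank(T) ≥ 3.
In particular rank(T) ≥ 3 > 1, so T is not rank-1.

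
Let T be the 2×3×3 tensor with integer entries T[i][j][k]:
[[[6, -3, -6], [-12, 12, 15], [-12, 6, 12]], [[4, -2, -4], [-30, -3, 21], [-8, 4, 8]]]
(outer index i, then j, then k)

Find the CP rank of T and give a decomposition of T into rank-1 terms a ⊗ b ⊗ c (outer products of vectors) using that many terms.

rank(T) = 2

Lower bound: the mode-2 unfolding of T (rows indexed by j, columns by (i,k) = (0,0), (0,1), (0,2), (1,0), (1,1), (1,2)) is [[6, -3, -6, 4, -2, -4], [-12, 12, 15, -30, -3, 21], [-12, 6, 12, -8, 4, 8]].
There the 2×2 minor on rows j ∈ {0, 1}, columns (i,k) ∈ {(0,0), (0,1)} is det [[6, -3], [-12, 12]] = 36 ≠ 0, so this unfolding has rank ≥ 2; CP rank is at least every unfolding rank, so rank(T) ≥ 2. (Flattening ranks never certify an upper bound on CP rank; for that we must actually write T with 2 rank-1 terms.)
Upper bound — finding two terms. Write S_k = T[:,:,k] for the frontal slices: S₀ = [[6, -12, -12], [4, -30, -8]], S₁ = [[-3, 12, 6], [-2, -3, 4]], S₂ = [[-6, 15, 12], [-4, 21, 8]].
If T = a₁ ⊗ b₁ ⊗ c₁ + a₂ ⊗ b₂ ⊗ c₂ then each S_k = c₁[k]·a₁b₁ᵀ + c₂[k]·a₂b₂ᵀ. S₀ and S₁ are linearly independent, so a₁b₁ᵀ and a₂b₂ᵀ must span the same plane of matrices: they are the rank-1 matrices of the form x·S₀ + y·S₁.
The 2×2 minor of x·S₀ + y·S₁ on rows {0,1}, columns {0,1} is −132·x² + 33·y² = (-33)·(2·x − y)(2·x + y), vanishing at (x:y) = (1:2) and (1:-2).
M₁ = S₀ + 2·S₁ = [[0, 12, 0], [0, -36, 0]] = 12·[1, -3][0, 1, 0]ᵀ and M₂ = S₀ − 2·S₁ = [[12, -36, -24], [8, -24, -16]] = 4·[3, 2][1, -3, -2]ᵀ, so take a₁ = [1, -3], b₁ = [0, 1, 0], a₂ = [3, 2], b₂ = [1, -3, -2].
Each slice is an integer combination of E₁ = a₁b₁ᵀ and E₂ = a₂b₂ᵀ: S₀ = 6·E₁ + 2·E₂, S₁ = 3·E₁ − E₂, S₂ = −3·E₁ − 2·E₂; reading off coefficients, c₁ = [6, 3, -3] and c₂ = [2, -1, -2].
Hence T = [1, -3] ⊗ [0, 1, 0] ⊗ [6, 3, -3] + [3, 2] ⊗ [1, -3, -2] ⊗ [2, -1, -2], so rank(T) ≤ 2.
These bounds meet, so rank(T) = 2.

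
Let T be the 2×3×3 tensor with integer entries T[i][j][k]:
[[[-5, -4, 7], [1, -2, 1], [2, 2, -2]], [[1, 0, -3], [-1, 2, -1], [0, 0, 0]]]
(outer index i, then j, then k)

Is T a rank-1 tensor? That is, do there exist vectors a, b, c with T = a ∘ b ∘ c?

The mode-3 unfolding of T (rows indexed by k, columns by (i,j) = (0,0), (0,1), (0,2), (1,0), (1,1), (1,2)) is [[-5, 1, 2, 1, -1, 0], [-4, -2, 2, 0, 2, 0], [7, 1, -2, -3, -1, 0]].
There the 3×3 minor on rows k ∈ {0, 1, 2}, columns (i,j) ∈ {(0,0), (0,1), (0,2)} is det [[-5, 1, 2], [-4, -2, 2], [7, 1, -2]] = 16 ≠ 0, so this unfolding has rank ≥ 3; CP rank is at least every unfolding rank, so rank(T) ≥ 3.
In particular rank(T) ≥ 3 > 1, so T is not rank-1.

No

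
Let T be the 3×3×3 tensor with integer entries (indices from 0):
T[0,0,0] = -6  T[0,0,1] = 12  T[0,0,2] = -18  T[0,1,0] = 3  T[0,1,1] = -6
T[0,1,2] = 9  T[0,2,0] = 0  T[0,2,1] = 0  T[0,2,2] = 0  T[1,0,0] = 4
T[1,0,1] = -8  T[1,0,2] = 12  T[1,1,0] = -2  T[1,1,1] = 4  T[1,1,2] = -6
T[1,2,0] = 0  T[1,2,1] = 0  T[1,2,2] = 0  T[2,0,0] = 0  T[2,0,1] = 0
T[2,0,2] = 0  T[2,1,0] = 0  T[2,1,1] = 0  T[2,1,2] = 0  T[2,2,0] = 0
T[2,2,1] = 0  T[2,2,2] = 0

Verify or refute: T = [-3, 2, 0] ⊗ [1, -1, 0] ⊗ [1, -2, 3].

No

Reconstruct entry (0,0,0) from the claimed factors: Σₗ aₗ[0]bₗ[0]cₗ[0] = (-3)·(1)·(1) = -3, but T[0,0,0] = -6. The claim is false.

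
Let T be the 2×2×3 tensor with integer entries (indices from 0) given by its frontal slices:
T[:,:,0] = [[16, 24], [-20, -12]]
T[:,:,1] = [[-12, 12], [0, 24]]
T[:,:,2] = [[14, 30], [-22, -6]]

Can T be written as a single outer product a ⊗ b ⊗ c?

The mode-2 unfolding of T (rows indexed by j, columns by (i,k) = (0,0), (0,1), (0,2), (1,0), (1,1), (1,2)) is [[16, -12, 14, -20, 0, -22], [24, 12, 30, -12, 24, -6]].
There the 2×2 minor on rows j ∈ {0, 1}, columns (i,k) ∈ {(0,0), (0,1)} is det [[16, -12], [24, 12]] = 480 ≠ 0, so this unfolding has rank ≥ 2; CP rank is at least every unfolding rank, so rank(T) ≥ 2.
In particular rank(T) ≥ 2 > 1, so T is not rank-1.

No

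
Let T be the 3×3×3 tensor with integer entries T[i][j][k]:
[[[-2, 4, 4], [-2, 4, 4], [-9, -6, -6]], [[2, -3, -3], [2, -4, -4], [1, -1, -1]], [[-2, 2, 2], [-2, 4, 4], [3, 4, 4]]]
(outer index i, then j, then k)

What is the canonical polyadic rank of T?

Lower bound: the mode-1 unfolding of T (rows indexed by i, columns by (j,k) = (0,0), (0,1), (0,2), (1,0), (1,1), (1,2), (2,0), (2,1), (2,2)) is [[-2, 4, 4, -2, 4, 4, -9, -6, -6], [2, -3, -3, 2, -4, -4, 1, -1, -1], [-2, 2, 2, -2, 4, 4, 3, 4, 4]].
There the 3×3 minor on rows i ∈ {0, 1, 2}, columns (j,k) ∈ {(0,0), (0,1), (2,0)} is det [[-2, 4, -9], [2, -3, 1], [-2, 2, 3]] = 8 ≠ 0, so this unfolding has rank ≥ 3; CP rank is at least every unfolding rank, so rank(T) ≥ 3. (This is only a lower bound: in general the CP rank may exceed every unfolding rank, so we still need to exhibit 3 rank-1 terms summing to T.)
Upper bound: T is a sum of 3 rank-1 terms, T = [0, 1, -2] ⊗ [1, 0, 1] ⊗ [0, 1, 1] + [1, -1, 1] ⊗ [2, 2, 1] ⊗ [-1, 2, 2] + [2, 0, -1] ⊗ [0, 0, 1] ⊗ [-4, -4, -4] (one valid choice — decompositions are not unique — normalised so each a, b is primitive with positive first nonzero entry; check it by expanding all entries), so rank(T) ≤ 3.
These bounds meet, so rank(T) = 3.
Check entry T[2,2,0] = 3: (-2)·(1)·(0) + (1)·(1)·(-1) + (-1)·(1)·(-4) = 3.

3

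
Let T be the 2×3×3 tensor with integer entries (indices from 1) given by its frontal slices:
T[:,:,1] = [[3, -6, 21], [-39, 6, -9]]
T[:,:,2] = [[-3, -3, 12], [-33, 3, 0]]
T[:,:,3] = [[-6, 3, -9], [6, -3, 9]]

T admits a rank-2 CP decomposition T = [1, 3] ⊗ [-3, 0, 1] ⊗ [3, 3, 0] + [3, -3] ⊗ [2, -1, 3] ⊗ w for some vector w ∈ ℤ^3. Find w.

w = [2, 1, -1]

Subtract the known terms from T to get the rank-1 residual R = [3, -3] ⊗ [2, -1, 3] ⊗ w, so R[i,j,k] = a[i]·b[j]·w[k]. Pick indices with nonzero a[1]·b[1] = (3)·(2) = 6. Only the fibre through (1,1,·) is needed: R[1,1,:] = T[1,1,:] − Σₗ aₗ[1]bₗ[1]cₗ = [3, -3, -6] − (1)·(-3)·[3, 3, 0] = [12, 6, -6]. Then w[k] = R[1,1,k] / 6 for each k, giving w = [12, 6, -6] / 6 = [2, 1, -1].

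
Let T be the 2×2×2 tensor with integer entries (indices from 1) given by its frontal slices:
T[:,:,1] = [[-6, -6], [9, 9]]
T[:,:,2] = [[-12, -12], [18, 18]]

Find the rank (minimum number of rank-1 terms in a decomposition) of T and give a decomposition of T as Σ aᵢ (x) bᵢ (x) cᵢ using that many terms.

rank(T) = 1

Lower bound: T ≠ 0 (e.g. T[1,1,1] = -6), so rank(T) ≥ 1.
Upper bound: if T = a (x) b (x) c then every fibre of T is a multiple of the corresponding factor, so read the factors off the fibres through the nonzero entry T[1,1,1] = -6.
The mode-1 fibre T[:,1,1] = [-6, 9] gives a = [2, -3] (primitive direction); the mode-2 fibre T[1,:,1] = [-6, -6] gives b = [1, 1]; then c[k] = T[1,1,k] / (a[1]·b[1]) = [-6, -12] / 2 = [-3, -6].
Expanding [2, -3] (x) [1, 1] (x) [-3, -6] reproduces all 8 entries of T, so T = [2, -3] (x) [1, 1] (x) [-3, -6] and rank(T) ≤ 1.
These bounds meet, so rank(T) = 1.
Check entry T[2,2,1] = 9: (-3)·(1)·(-3) = 9.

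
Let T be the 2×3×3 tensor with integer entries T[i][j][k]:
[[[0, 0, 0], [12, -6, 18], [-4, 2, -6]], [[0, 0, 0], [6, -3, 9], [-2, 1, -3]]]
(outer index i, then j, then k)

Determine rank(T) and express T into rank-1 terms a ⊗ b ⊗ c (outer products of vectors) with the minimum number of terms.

Lower bound: T ≠ 0 (e.g. T[0,1,0] = 12), so rank(T) ≥ 1.
Upper bound: if T = a ⊗ b ⊗ c then every fibre of T is a multiple of the corresponding factor, so read the factors off the fibres through the nonzero entry T[0,1,0] = 12.
The mode-1 fibre T[:,1,0] = [12, 6] gives a = (2, 1) (primitive direction); the mode-2 fibre T[0,:,0] = [0, 12, -4] gives b = (0, 3, -1); then c[k] = T[0,1,k] / (a[0]·b[1]) = [12, -6, 18] / 6 = (2, -1, 3).
Expanding (2, 1) ⊗ (0, 3, -1) ⊗ (2, -1, 3) reproduces all 18 entries of T, so T = (2, 1) ⊗ (0, 3, -1) ⊗ (2, -1, 3) and rank(T) ≤ 1.
These bounds meet, so rank(T) = 1.

rank(T) = 1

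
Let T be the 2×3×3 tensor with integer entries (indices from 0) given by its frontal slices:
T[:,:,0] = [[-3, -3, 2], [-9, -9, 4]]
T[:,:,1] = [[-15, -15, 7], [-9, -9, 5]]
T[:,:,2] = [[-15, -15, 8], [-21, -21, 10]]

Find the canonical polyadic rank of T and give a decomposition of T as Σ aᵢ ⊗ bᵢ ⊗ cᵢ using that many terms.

Lower bound: the mode-2 unfolding of T (rows indexed by j, columns by (i,k) = (0,0), (0,1), (0,2), (1,0), (1,1), (1,2)) is [[-3, -15, -15, -9, -9, -21], [-3, -15, -15, -9, -9, -21], [2, 7, 8, 4, 5, 10]].
There the 2×2 minor on rows j ∈ {0, 2}, columns (i,k) ∈ {(0,0), (0,1)} is det [[-3, -15], [2, 7]] = 9 ≠ 0, so this unfolding has rank ≥ 2; CP rank is at least every unfolding rank, so rank(T) ≥ 2. (Flattening ranks never certify an upper bound on CP rank; for that we must actually write T with 2 rank-1 terms.)
Upper bound — finding two terms. Write S_k = T[:,:,k] for the frontal slices: S₀ = [[-3, -3, 2], [-9, -9, 4]], S₁ = [[-15, -15, 7], [-9, -9, 5]], S₂ = [[-15, -15, 8], [-21, -21, 10]].
If T = a₁ ⊗ b₁ ⊗ c₁ + a₂ ⊗ b₂ ⊗ c₂ then each S_k = c₁[k]·a₁b₁ᵀ + c₂[k]·a₂b₂ᵀ. S₀ and S₁ are linearly independent, so a₁b₁ᵀ and a₂b₂ᵀ must span the same plane of matrices: they are the rank-1 matrices of the form x·S₀ + y·S₁.
The 2×2 minor of x·S₀ + y·S₁ on rows {0,1}, columns {0,2} is 6·x² + 6·xy − 12·y² = 6·(x + 2·y)(x − y), vanishing at (x:y) = (2:-1) and (1:1).
M₁ = 2·S₀ − S₁ = [[9, 9, -3], [-9, -9, 3]] = 3·[1, -1][3, 3, -1]ᵀ and M₂ = S₀ + S₁ = [[-18, -18, 9], [-18, -18, 9]] = (-9)·[1, 1][2, 2, -1]ᵀ, so take a₁ = [1, -1], b₁ = [3, 3, -1], a₂ = [1, 1], b₂ = [2, 2, -1].
Each slice is an integer combination of E₁ = a₁b₁ᵀ and E₂ = a₂b₂ᵀ: S₀ = E₁ − 3·E₂, S₁ = −E₁ − 6·E₂, S₂ = E₁ − 9·E₂; reading off coefficients, c₁ = [1, -1, 1] and c₂ = [-3, -6, -9].
Hence T = [1, -1] ⊗ [3, 3, -1] ⊗ [1, -1, 1] + [1, 1] ⊗ [2, 2, -1] ⊗ [-3, -6, -9], so rank(T) ≤ 2.
These bounds meet, so rank(T) = 2.

rank(T) = 2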